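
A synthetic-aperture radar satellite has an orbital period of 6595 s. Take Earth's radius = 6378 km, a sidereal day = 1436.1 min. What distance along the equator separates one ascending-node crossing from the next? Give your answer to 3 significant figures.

During one orbit Earth rotates (6595.0 / 86166) × 360° = 27.55°.
At the equator that is 27.55° × (2π·6378/360) km/° = 27.55 × 111.3 = 3067 km.

3070 km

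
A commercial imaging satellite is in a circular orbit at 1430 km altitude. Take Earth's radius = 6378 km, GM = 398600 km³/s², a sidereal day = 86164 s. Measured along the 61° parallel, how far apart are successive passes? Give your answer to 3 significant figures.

Semi-major axis a = 6378 + 1430 = 7808 km. Period T = 2π√(a³/μ) = 2π√(7808³/398600) = 6866.3 s = 114.44 min.
Node shift per orbit = (6866.3/86164) × 360° = 28.69°.
Equatorial spacing = 28.69 × 111.3 km/° = 3193 km.
At 61° latitude, spacing = 3193 × cos(61°) = 1548 km.

1550 km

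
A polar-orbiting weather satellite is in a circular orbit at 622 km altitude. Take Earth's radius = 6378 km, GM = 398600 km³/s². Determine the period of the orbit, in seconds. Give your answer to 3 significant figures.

5830 seconds

Semi-major axis a = 6378 + 622 = 7000 km. Period T = 2π√(a³/μ) = 2π√(7000³/398600) = 5828.5 s = 97.14 min.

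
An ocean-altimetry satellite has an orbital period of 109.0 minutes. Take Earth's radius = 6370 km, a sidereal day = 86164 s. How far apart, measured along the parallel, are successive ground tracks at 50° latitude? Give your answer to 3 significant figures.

1950 km

T = 109.0 min = 6540.0 s.
Node shift per orbit = (6540.0/86164) × 360° = 27.32°.
Equatorial spacing = 27.32 × 111.2 km/° = 3038 km.
At 50° latitude, spacing = 3038 × cos(50°) = 1953 km.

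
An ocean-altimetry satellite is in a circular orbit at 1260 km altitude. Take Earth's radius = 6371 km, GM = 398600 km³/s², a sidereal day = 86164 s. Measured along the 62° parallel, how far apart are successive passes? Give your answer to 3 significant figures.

Semi-major axis a = 6371 + 1260 = 7631 km. Period T = 2π√(a³/μ) = 2π√(7631³/398600) = 6634.1 s = 110.57 min.
Node shift per orbit = (6634.1/86164) × 360° = 27.72°.
Equatorial spacing = 27.72 × 111.2 km/° = 3082 km.
At 62° latitude, spacing = 3082 × cos(62°) = 1447 km.

1450 km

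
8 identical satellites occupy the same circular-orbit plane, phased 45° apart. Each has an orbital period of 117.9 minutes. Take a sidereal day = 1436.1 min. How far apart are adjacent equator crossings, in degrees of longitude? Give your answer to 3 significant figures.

3.69°

T = 117.9 min = 7074.0 s.
Single-satellite node shift = (7074.0/86166) × 360° = 29.56°.
With 8 satellites evenly phased, successive equator crossings are 29.56/8 = 3.694° apart.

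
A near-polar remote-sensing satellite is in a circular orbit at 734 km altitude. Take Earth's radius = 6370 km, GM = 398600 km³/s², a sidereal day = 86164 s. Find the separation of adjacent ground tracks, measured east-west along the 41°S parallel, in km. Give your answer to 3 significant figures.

2090 km

Semi-major axis a = 6370 + 734 = 7104 km. Period T = 2π√(a³/μ) = 2π√(7104³/398600) = 5958.9 s = 99.31 min.
Node shift per orbit = (5958.9/86164) × 360° = 24.90°.
Equatorial spacing = 24.90 × 111.2 km/° = 2768 km.
At 41° latitude, spacing = 2768 × cos(41°) = 2089 km.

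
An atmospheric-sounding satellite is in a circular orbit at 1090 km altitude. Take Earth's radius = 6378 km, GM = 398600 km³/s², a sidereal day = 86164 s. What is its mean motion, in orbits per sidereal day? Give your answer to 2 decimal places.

13.42

Semi-major axis a = 6378 + 1090 = 7468 km. Period T = 2π√(a³/μ) = 2π√(7468³/398600) = 6422.7 s = 107.05 min.
Orbits per sidereal day = 86164 / 6422.7 = 13.416.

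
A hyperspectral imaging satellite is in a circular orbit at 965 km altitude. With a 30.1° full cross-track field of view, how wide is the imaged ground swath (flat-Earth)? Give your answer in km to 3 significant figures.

519 km

Half-angle = 30.1°/2 = 15.05°.
Swath width ≈ 2h·tan(θ/2) = 2 × 965 × tan(15.05°) = 518.9 km.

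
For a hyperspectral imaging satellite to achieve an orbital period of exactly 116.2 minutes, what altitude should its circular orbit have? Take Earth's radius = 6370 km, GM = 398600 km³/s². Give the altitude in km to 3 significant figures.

1520 km

T = 116.2 min = 6972.0 s.
From T = 2π√(a³/μ): a = (μ T²/4π²)^(1/3) = (398600 × 6972.0² / 4π²)^(1/3) = 7888 km.
Altitude h = a − R = 7888 − 6370 = 1518 km.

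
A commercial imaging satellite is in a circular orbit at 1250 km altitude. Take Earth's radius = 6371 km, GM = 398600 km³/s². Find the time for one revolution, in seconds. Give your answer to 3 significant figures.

Semi-major axis a = 6371 + 1250 = 7621 km. Period T = 2π√(a³/μ) = 2π√(7621³/398600) = 6621.1 s = 110.35 min.

6620 seconds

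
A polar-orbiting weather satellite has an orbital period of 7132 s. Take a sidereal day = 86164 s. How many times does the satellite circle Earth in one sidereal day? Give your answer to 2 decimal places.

12.08

Orbits per sidereal day = 86164 / 7132.0 = 12.081.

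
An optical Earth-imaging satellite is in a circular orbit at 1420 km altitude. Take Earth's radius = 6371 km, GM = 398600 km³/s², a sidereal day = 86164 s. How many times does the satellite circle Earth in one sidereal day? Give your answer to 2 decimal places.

Semi-major axis a = 6371 + 1420 = 7791 km. Period T = 2π√(a³/μ) = 2π√(7791³/398600) = 6843.9 s = 114.06 min.
Orbits per sidereal day = 86164 / 6843.9 = 12.590.

12.59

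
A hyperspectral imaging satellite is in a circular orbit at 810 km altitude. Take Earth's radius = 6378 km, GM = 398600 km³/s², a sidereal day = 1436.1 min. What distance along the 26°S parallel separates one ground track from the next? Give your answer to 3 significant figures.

2540 km

Semi-major axis a = 6378 + 810 = 7188 km. Period T = 2π√(a³/μ) = 2π√(7188³/398600) = 6064.9 s = 101.08 min.
Node shift per orbit = (6064.9/86166) × 360° = 25.34°.
Equatorial spacing = 25.34 × 111.3 km/° = 2821 km.
At 26° latitude, spacing = 2821 × cos(26°) = 2535 km.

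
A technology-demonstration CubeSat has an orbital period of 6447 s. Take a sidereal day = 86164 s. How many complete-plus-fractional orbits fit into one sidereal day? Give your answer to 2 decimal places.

Orbits per sidereal day = 86164 / 6447.0 = 13.365.

13.36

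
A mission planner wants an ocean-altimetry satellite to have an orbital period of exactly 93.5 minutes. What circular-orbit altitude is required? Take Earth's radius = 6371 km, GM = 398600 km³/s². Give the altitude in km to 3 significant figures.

T = 93.5 min = 5610.0 s.
From T = 2π√(a³/μ): a = (μ T²/4π²)^(1/3) = (398600 × 5610.0² / 4π²)^(1/3) = 6824 km.
Altitude h = a − R = 6824 − 6371 = 453 km.

453 km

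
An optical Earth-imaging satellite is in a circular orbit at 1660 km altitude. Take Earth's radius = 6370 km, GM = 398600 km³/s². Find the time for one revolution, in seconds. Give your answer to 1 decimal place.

Semi-major axis a = 6370 + 1660 = 8030 km. Period T = 2π√(a³/μ) = 2π√(8030³/398600) = 7161.2 s = 119.35 min.

7161.2 seconds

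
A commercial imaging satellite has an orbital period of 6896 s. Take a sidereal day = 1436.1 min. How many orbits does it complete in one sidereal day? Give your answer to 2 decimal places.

Orbits per sidereal day = 86166 / 6896.0 = 12.495.

12.50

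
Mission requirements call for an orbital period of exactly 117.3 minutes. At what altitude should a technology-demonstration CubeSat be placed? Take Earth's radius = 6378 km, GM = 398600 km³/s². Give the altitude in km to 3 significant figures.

1560 km

T = 117.3 min = 7038.0 s.
From T = 2π√(a³/μ): a = (μ T²/4π²)^(1/3) = (398600 × 7038.0² / 4π²)^(1/3) = 7938 km.
Altitude h = a − R = 7938 − 6378 = 1560 km.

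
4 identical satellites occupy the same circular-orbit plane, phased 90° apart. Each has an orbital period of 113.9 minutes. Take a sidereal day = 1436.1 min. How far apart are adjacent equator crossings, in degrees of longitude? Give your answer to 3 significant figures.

T = 113.9 min = 6834.0 s.
Single-satellite node shift = (6834.0/86166) × 360° = 28.55°.
With 4 satellites evenly phased, successive equator crossings are 28.55/4 = 7.138° apart.

7.14°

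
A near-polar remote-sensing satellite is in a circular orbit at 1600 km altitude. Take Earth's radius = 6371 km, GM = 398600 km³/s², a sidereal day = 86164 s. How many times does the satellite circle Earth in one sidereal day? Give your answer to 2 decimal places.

Semi-major axis a = 6371 + 1600 = 7971 km. Period T = 2π√(a³/μ) = 2π√(7971³/398600) = 7082.4 s = 118.04 min.
Orbits per sidereal day = 86164 / 7082.4 = 12.166.

12.17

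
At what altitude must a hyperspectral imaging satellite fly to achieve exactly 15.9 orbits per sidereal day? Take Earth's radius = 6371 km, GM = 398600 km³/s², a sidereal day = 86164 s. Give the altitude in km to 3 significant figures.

Required period T = 86164 / 15.9 = 5419.1 s.
From T = 2π√(a³/μ): a = (μ T²/4π²)^(1/3) = (398600 × 5419.1² / 4π²)^(1/3) = 6668 km.
Altitude h = a − R = 6668 − 6371 = 297 km.

297 km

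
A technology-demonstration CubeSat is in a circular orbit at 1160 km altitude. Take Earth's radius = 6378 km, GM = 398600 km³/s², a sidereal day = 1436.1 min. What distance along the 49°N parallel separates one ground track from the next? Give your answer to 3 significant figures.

Semi-major axis a = 6378 + 1160 = 7538 km. Period T = 2π√(a³/μ) = 2π√(7538³/398600) = 6513.2 s = 108.55 min.
Node shift per orbit = (6513.2/86166) × 360° = 27.21°.
Equatorial spacing = 27.21 × 111.3 km/° = 3029 km.
At 49° latitude, spacing = 3029 × cos(49°) = 1987 km.

1990 km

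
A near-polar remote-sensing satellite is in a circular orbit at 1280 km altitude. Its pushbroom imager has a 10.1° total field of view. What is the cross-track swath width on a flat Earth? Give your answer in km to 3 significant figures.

Half-angle = 10.1°/2 = 5.05°.
Swath width ≈ 2h·tan(θ/2) = 2 × 1280 × tan(5.05°) = 226.2 km.

226 km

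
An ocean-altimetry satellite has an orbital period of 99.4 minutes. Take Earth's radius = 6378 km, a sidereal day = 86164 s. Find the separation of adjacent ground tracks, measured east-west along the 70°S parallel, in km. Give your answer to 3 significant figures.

T = 99.4 min = 5964.0 s.
Node shift per orbit = (5964.0/86164) × 360° = 24.92°.
Equatorial spacing = 24.92 × 111.3 km/° = 2774 km.
At 70° latitude, spacing = 2774 × cos(70°) = 949 km.

949 km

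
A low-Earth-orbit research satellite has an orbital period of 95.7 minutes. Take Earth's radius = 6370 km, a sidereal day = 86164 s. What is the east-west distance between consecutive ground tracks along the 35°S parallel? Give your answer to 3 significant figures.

T = 95.7 min = 5742.0 s.
Node shift per orbit = (5742.0/86164) × 360° = 23.99°.
Equatorial spacing = 23.99 × 111.2 km/° = 2667 km.
At 35° latitude, spacing = 2667 × cos(35°) = 2185 km.

2180 km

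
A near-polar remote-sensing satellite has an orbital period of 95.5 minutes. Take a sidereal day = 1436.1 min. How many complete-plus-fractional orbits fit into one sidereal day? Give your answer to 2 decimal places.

15.04

T = 95.5 min = 5730.0 s.
Orbits per sidereal day = 86166 / 5730.0 = 15.038.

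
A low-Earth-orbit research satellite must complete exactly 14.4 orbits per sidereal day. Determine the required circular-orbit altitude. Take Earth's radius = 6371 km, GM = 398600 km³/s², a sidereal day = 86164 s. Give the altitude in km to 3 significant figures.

Required period T = 86164 / 14.4 = 5983.6 s.
From T = 2π√(a³/μ): a = (μ T²/4π²)^(1/3) = (398600 × 5983.6² / 4π²)^(1/3) = 7124 km.
Altitude h = a − R = 7124 − 6371 = 753 km.

753 km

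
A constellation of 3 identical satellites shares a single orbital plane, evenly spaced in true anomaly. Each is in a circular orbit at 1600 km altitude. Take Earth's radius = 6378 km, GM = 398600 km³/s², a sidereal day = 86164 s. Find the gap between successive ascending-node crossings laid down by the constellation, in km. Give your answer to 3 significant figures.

Semi-major axis a = 6378 + 1600 = 7978 km. Period T = 2π√(a³/μ) = 2π√(7978³/398600) = 7091.7 s = 118.20 min.
Single-satellite node shift = (7091.7/86164) × 360° = 29.63°.
With 3 satellites evenly phased, successive equator crossings are 29.63/3 = 9.877° apart.
That is 9.877 × 111.3 = 1099 km at the equator.

1100 km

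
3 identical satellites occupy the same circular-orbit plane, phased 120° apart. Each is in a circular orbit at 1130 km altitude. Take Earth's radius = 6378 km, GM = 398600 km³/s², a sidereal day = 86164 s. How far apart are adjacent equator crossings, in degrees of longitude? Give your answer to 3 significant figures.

9.02°

Semi-major axis a = 6378 + 1130 = 7508 km. Period T = 2π√(a³/μ) = 2π√(7508³/398600) = 6474.4 s = 107.91 min.
Single-satellite node shift = (6474.4/86164) × 360° = 27.05°.
With 3 satellites evenly phased, successive equator crossings are 27.05/3 = 9.017° apart.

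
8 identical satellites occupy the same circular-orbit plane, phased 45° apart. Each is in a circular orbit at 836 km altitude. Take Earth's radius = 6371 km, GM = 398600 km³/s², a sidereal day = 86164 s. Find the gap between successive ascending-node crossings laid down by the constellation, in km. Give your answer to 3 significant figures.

Semi-major axis a = 6371 + 836 = 7207 km. Period T = 2π√(a³/μ) = 2π√(7207³/398600) = 6089.0 s = 101.48 min.
Single-satellite node shift = (6089.0/86164) × 360° = 25.44°.
With 8 satellites evenly phased, successive equator crossings are 25.44/8 = 3.180° apart.
That is 3.180 × 111.2 = 354 km at the equator.

354 km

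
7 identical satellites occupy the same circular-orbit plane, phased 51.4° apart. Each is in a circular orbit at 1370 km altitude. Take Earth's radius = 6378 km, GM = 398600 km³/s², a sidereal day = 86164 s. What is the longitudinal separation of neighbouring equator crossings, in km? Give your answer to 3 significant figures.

Semi-major axis a = 6378 + 1370 = 7748 km. Period T = 2π√(a³/μ) = 2π√(7748³/398600) = 6787.3 s = 113.12 min.
Single-satellite node shift = (6787.3/86164) × 360° = 28.36°.
With 7 satellites evenly phased, successive equator crossings are 28.36/7 = 4.051° apart.
That is 4.051 × 111.3 = 451 km at the equator.

451 km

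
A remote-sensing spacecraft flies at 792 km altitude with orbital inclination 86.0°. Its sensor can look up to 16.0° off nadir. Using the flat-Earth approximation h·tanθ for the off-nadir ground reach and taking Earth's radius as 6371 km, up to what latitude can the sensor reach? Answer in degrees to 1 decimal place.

For a prograde orbit the ground track reaches latitude ±i = ±86.0°.
Sensor half-swath on the ground ≈ 792·tan(16.0°) = 227 km = 2.04° of latitude.
Maximum observable latitude ≈ 86.0 + 2.04 = 88.0°.

88.0°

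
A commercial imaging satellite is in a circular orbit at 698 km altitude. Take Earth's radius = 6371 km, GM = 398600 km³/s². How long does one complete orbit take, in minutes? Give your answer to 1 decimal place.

98.6 min

Semi-major axis a = 6371 + 698 = 7069 km. Period T = 2π√(a³/μ) = 2π√(7069³/398600) = 5914.9 s = 98.58 min.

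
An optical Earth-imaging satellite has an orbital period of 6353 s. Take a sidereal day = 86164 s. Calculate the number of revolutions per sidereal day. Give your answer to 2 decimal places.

13.56

Orbits per sidereal day = 86164 / 6353.0 = 13.563.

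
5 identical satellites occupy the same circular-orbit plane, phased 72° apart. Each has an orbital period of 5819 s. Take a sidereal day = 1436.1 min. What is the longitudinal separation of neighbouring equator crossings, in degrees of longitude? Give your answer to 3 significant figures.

Single-satellite node shift = (5819.0/86166) × 360° = 24.31°.
With 5 satellites evenly phased, successive equator crossings are 24.31/5 = 4.862° apart.

4.86°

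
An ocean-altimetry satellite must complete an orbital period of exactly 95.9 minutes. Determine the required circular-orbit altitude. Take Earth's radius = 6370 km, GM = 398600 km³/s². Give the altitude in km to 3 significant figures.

T = 95.9 min = 5754.0 s.
From T = 2π√(a³/μ): a = (μ T²/4π²)^(1/3) = (398600 × 5754.0² / 4π²)^(1/3) = 6940 km.
Altitude h = a − R = 6940 − 6370 = 570 km.

570 km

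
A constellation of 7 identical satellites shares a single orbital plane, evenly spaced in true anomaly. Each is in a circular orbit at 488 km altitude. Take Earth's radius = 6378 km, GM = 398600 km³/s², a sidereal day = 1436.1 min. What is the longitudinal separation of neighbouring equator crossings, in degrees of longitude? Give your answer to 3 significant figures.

3.38°

Semi-major axis a = 6378 + 488 = 6866 km. Period T = 2π√(a³/μ) = 2π√(6866³/398600) = 5662.0 s = 94.37 min.
Single-satellite node shift = (5662.0/86166) × 360° = 23.66°.
With 7 satellites evenly phased, successive equator crossings are 23.66/7 = 3.379° apart.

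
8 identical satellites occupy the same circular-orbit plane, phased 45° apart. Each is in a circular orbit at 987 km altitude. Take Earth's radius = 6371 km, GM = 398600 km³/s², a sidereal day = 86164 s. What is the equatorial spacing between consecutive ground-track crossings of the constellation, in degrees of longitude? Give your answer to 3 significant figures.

Semi-major axis a = 6371 + 987 = 7358 km. Period T = 2π√(a³/μ) = 2π√(7358³/398600) = 6281.3 s = 104.69 min.
Single-satellite node shift = (6281.3/86164) × 360° = 26.24°.
With 8 satellites evenly phased, successive equator crossings are 26.24/8 = 3.280° apart.

3.28°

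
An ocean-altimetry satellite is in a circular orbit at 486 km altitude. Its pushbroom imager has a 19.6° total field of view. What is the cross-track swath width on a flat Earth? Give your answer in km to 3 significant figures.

168 km

Half-angle = 19.6°/2 = 9.8°.
Swath width ≈ 2h·tan(θ/2) = 2 × 486 × tan(9.8°) = 167.9 km.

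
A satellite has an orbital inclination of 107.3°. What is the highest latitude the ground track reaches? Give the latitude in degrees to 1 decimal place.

Retrograde orbit: the ground track reaches ±(180° − i) = ±(180 − 107.3) = ±72.7°.

72.7°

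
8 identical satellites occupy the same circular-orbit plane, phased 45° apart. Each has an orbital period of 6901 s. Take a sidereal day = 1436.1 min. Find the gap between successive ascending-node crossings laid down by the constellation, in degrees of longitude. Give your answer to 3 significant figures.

3.60°

Single-satellite node shift = (6901.0/86166) × 360° = 28.83°.
With 8 satellites evenly phased, successive equator crossings are 28.83/8 = 3.604° apart.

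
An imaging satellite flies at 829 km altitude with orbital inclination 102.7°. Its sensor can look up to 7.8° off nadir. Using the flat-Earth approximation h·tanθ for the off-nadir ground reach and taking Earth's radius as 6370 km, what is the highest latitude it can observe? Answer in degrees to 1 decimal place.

78.3°

Retrograde orbit: the ground track reaches ±(180° − i) = ±(180 − 102.7) = ±77.3°.
Sensor half-swath on the ground ≈ 829·tan(7.8°) = 114 km = 1.02° of latitude.
Maximum observable latitude ≈ 77.3 + 1.02 = 78.3°.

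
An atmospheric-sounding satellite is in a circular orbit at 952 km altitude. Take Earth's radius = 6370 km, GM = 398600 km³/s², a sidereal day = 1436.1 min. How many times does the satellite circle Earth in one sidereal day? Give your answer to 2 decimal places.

13.82

Semi-major axis a = 6370 + 952 = 7322 km. Period T = 2π√(a³/μ) = 2π√(7322³/398600) = 6235.3 s = 103.92 min.
Orbits per sidereal day = 86166 / 6235.3 = 13.819.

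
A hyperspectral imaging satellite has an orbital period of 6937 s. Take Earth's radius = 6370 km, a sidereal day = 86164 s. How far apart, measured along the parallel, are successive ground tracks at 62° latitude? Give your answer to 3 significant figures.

1510 km

Node shift per orbit = (6937.0/86164) × 360° = 28.98°.
Equatorial spacing = 28.98 × 111.2 km/° = 3222 km.
At 62° latitude, spacing = 3222 × cos(62°) = 1513 km.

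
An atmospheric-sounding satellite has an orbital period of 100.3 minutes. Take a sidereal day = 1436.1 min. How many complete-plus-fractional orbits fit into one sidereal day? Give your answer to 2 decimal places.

T = 100.3 min = 6018.0 s.
Orbits per sidereal day = 86166 / 6018.0 = 14.318.

14.32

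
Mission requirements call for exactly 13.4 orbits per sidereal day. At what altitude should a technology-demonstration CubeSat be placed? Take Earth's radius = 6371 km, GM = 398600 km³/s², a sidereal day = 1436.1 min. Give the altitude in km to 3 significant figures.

1100 km

Required period T = 86166 / 13.4 = 6430.3 s.
From T = 2π√(a³/μ): a = (μ T²/4π²)^(1/3) = (398600 × 6430.3² / 4π²)^(1/3) = 7474 km.
Altitude h = a − R = 7474 − 6371 = 1103 km.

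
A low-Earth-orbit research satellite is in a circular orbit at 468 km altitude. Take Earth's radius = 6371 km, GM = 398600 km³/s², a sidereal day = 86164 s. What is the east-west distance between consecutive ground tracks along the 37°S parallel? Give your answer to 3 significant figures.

Semi-major axis a = 6371 + 468 = 6839 km. Period T = 2π√(a³/μ) = 2π√(6839³/398600) = 5628.6 s = 93.81 min.
Node shift per orbit = (5628.6/86164) × 360° = 23.52°.
Equatorial spacing = 23.52 × 111.2 km/° = 2615 km.
At 37° latitude, spacing = 2615 × cos(37°) = 2088 km.

2090 km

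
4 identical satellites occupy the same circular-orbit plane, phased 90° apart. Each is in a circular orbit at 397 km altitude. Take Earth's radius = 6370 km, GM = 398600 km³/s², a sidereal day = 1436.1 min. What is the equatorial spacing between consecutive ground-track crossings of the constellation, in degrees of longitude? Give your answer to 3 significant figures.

5.79°

Semi-major axis a = 6370 + 397 = 6767 km. Period T = 2π√(a³/μ) = 2π√(6767³/398600) = 5539.9 s = 92.33 min.
Single-satellite node shift = (5539.9/86166) × 360° = 23.15°.
With 4 satellites evenly phased, successive equator crossings are 23.15/4 = 5.786° apart.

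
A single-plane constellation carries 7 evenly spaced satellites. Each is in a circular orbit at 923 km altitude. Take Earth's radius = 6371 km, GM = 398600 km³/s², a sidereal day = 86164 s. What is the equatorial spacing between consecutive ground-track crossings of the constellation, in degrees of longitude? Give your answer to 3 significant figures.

3.70°

Semi-major axis a = 6371 + 923 = 7294 km. Period T = 2π√(a³/μ) = 2π√(7294³/398600) = 6199.5 s = 103.33 min.
Single-satellite node shift = (6199.5/86164) × 360° = 25.90°.
With 7 satellites evenly phased, successive equator crossings are 25.90/7 = 3.700° apart.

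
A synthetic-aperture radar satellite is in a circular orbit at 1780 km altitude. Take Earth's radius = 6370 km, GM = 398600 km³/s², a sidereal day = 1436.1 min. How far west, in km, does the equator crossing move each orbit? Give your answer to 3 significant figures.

Semi-major axis a = 6370 + 1780 = 8150 km. Period T = 2π√(a³/μ) = 2π√(8150³/398600) = 7322.3 s = 122.04 min.
During one orbit Earth rotates (7322.3 / 86166) × 360° = 30.59°.
At the equator that is 30.59° × (2π·6370/360) km/° = 30.59 × 111.2 = 3401 km.

3400 km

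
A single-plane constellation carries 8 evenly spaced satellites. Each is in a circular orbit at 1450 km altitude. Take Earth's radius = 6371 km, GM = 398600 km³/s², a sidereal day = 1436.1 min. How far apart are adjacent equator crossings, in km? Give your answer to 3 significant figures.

Semi-major axis a = 6371 + 1450 = 7821 km. Period T = 2π√(a³/μ) = 2π√(7821³/398600) = 6883.4 s = 114.72 min.
Single-satellite node shift = (6883.4/86166) × 360° = 28.76°.
With 8 satellites evenly phased, successive equator crossings are 28.76/8 = 3.595° apart.
That is 3.595 × 111.2 = 400 km at the equator.

400 km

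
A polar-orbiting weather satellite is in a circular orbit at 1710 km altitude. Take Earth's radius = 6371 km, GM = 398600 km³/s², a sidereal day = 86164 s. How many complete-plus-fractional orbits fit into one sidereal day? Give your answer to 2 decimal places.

11.92

Semi-major axis a = 6371 + 1710 = 8081 km. Period T = 2π√(a³/μ) = 2π√(8081³/398600) = 7229.5 s = 120.49 min.
Orbits per sidereal day = 86164 / 7229.5 = 11.918.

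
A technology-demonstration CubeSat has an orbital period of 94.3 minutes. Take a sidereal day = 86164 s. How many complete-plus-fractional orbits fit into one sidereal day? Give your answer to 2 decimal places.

15.23

T = 94.3 min = 5658.0 s.
Orbits per sidereal day = 86164 / 5658.0 = 15.229.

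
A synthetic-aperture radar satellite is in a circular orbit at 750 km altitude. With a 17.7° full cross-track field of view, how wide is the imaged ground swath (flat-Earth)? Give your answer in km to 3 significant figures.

234 km

Half-angle = 17.7°/2 = 8.85°.
Swath width ≈ 2h·tan(θ/2) = 2 × 750 × tan(8.85°) = 233.6 km.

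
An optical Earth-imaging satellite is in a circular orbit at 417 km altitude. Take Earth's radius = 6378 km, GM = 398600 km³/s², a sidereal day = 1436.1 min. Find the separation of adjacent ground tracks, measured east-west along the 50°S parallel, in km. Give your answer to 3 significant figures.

Semi-major axis a = 6378 + 417 = 6795 km. Period T = 2π√(a³/μ) = 2π√(6795³/398600) = 5574.4 s = 92.91 min.
Node shift per orbit = (5574.4/86166) × 360° = 23.29°.
Equatorial spacing = 23.29 × 111.3 km/° = 2593 km.
At 50° latitude, spacing = 2593 × cos(50°) = 1666 km.

1670 km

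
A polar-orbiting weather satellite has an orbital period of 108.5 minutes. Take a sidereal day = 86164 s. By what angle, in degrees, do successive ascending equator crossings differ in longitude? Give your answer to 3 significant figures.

27.2°

T = 108.5 min = 6510.0 s.
During one orbit Earth rotates (6510.0 / 86164) × 360° = 27.20°.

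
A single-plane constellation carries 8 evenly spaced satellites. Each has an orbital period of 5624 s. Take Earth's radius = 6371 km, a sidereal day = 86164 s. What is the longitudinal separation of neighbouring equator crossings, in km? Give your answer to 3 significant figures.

Single-satellite node shift = (5624.0/86164) × 360° = 23.50°.
With 8 satellites evenly phased, successive equator crossings are 23.50/8 = 2.937° apart.
That is 2.937 × 111.2 = 327 km at the equator.

327 km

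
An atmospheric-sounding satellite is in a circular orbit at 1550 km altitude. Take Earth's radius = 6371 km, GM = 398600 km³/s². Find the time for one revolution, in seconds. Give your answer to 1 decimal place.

7015.9 seconds

Semi-major axis a = 6371 + 1550 = 7921 km. Period T = 2π√(a³/μ) = 2π√(7921³/398600) = 7015.9 s = 116.93 min.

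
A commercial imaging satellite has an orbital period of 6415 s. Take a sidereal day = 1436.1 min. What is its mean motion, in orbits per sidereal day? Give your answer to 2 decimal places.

Orbits per sidereal day = 86166 / 6415.0 = 13.432.

13.43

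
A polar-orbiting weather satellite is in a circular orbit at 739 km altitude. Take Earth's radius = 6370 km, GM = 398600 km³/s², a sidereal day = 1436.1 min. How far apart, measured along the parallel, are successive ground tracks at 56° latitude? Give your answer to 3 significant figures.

Semi-major axis a = 6370 + 739 = 7109 km. Period T = 2π√(a³/μ) = 2π√(7109³/398600) = 5965.2 s = 99.42 min.
Node shift per orbit = (5965.2/86166) × 360° = 24.92°.
Equatorial spacing = 24.92 × 111.2 km/° = 2771 km.
At 56° latitude, spacing = 2771 × cos(56°) = 1549 km.

1550 km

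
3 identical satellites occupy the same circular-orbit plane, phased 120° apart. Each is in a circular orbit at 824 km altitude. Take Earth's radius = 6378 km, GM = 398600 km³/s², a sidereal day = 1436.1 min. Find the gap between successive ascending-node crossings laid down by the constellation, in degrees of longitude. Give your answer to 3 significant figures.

8.47°

Semi-major axis a = 6378 + 824 = 7202 km. Period T = 2π√(a³/μ) = 2π√(7202³/398600) = 6082.6 s = 101.38 min.
Single-satellite node shift = (6082.6/86166) × 360° = 25.41°.
With 3 satellites evenly phased, successive equator crossings are 25.41/3 = 8.471° apart.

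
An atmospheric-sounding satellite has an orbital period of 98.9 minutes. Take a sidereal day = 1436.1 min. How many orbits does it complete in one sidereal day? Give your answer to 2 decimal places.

14.52

T = 98.9 min = 5934.0 s.
Orbits per sidereal day = 86166 / 5934.0 = 14.521.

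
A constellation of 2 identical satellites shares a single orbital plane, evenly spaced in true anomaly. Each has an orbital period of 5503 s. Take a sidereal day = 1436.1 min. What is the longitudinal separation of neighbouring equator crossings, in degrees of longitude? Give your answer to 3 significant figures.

11.5°

Single-satellite node shift = (5503.0/86166) × 360° = 22.99°.
With 2 satellites evenly phased, successive equator crossings are 22.99/2 = 11.496° apart.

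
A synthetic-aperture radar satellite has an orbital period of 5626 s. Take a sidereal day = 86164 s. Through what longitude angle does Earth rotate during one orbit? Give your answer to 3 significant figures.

23.5°

During one orbit Earth rotates (5626.0 / 86164) × 360° = 23.51°.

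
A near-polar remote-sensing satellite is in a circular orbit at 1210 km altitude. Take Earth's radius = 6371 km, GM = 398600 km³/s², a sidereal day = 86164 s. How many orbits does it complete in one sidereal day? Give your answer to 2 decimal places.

Semi-major axis a = 6371 + 1210 = 7581 km. Period T = 2π√(a³/μ) = 2π√(7581³/398600) = 6569.0 s = 109.48 min.
Orbits per sidereal day = 86164 / 6569.0 = 13.117.

13.12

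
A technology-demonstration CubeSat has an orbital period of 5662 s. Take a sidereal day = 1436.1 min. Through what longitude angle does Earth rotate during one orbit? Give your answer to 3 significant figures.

During one orbit Earth rotates (5662.0 / 86166) × 360° = 23.66°.

23.7°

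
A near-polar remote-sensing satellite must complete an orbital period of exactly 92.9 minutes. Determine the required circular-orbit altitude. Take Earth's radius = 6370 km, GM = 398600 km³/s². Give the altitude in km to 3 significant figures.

425 km

T = 92.9 min = 5574.0 s.
From T = 2π√(a³/μ): a = (μ T²/4π²)^(1/3) = (398600 × 5574.0² / 4π²)^(1/3) = 6795 km.
Altitude h = a − R = 6795 − 6370 = 425 km.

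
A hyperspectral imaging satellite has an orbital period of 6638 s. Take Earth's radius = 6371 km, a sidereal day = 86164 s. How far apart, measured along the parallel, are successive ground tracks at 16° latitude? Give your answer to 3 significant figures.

Node shift per orbit = (6638.0/86164) × 360° = 27.73°.
Equatorial spacing = 27.73 × 111.2 km/° = 3084 km.
At 16° latitude, spacing = 3084 × cos(16°) = 2964 km.

2960 km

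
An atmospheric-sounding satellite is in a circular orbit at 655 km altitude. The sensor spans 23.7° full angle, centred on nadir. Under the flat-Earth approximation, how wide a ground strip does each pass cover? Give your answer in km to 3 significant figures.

275 km

Half-angle = 23.7°/2 = 11.85°.
Swath width ≈ 2h·tan(θ/2) = 2 × 655 × tan(11.85°) = 274.9 km.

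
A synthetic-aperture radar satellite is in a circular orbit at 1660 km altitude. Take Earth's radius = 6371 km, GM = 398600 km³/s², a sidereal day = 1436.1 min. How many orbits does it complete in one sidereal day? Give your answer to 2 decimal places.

Semi-major axis a = 6371 + 1660 = 8031 km. Period T = 2π√(a³/μ) = 2π√(8031³/398600) = 7162.5 s = 119.38 min.
Orbits per sidereal day = 86166 / 7162.5 = 12.030.

12.03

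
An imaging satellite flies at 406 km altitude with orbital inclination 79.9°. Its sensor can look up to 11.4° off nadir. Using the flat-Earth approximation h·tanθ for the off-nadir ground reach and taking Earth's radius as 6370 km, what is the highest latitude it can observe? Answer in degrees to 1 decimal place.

80.6°

For a prograde orbit the ground track reaches latitude ±i = ±79.9°.
Sensor half-swath on the ground ≈ 406·tan(11.4°) = 82 km = 0.74° of latitude.
Maximum observable latitude ≈ 79.9 + 0.74 = 80.6°.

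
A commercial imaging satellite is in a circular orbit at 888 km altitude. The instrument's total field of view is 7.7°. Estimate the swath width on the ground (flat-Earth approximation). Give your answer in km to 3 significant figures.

120 km

Half-angle = 7.7°/2 = 3.85°.
Swath width ≈ 2h·tan(θ/2) = 2 × 888 × tan(3.85°) = 119.5 km.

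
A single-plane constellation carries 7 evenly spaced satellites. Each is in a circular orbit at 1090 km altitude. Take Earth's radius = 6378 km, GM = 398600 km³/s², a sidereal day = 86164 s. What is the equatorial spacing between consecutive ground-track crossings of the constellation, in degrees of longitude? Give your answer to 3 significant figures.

3.83°

Semi-major axis a = 6378 + 1090 = 7468 km. Period T = 2π√(a³/μ) = 2π√(7468³/398600) = 6422.7 s = 107.05 min.
Single-satellite node shift = (6422.7/86164) × 360° = 26.83°.
With 7 satellites evenly phased, successive equator crossings are 26.83/7 = 3.834° apart.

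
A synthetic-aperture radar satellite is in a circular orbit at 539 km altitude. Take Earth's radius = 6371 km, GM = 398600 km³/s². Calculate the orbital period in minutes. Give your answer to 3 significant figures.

95.3 min

Semi-major axis a = 6371 + 539 = 6910 km. Period T = 2π√(a³/μ) = 2π√(6910³/398600) = 5716.5 s = 95.27 min.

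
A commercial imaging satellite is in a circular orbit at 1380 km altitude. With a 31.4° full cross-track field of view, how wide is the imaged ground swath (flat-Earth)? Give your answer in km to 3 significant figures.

776 km

Half-angle = 31.4°/2 = 15.7°.
Swath width ≈ 2h·tan(θ/2) = 2 × 1380 × tan(15.7°) = 775.8 km.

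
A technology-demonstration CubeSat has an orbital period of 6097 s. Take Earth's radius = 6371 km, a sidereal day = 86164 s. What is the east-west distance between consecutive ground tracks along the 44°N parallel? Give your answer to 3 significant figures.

Node shift per orbit = (6097.0/86164) × 360° = 25.47°.
Equatorial spacing = 25.47 × 111.2 km/° = 2833 km.
At 44° latitude, spacing = 2833 × cos(44°) = 2038 km.

2040 km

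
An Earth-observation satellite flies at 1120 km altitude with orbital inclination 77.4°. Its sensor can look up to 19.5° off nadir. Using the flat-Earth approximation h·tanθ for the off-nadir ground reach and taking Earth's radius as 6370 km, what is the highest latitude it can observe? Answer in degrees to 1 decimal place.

For a prograde orbit the ground track reaches latitude ±i = ±77.4°.
Sensor half-swath on the ground ≈ 1120·tan(19.5°) = 397 km = 3.57° of latitude.
Maximum observable latitude ≈ 77.4 + 3.57 = 81.0°.

81.0°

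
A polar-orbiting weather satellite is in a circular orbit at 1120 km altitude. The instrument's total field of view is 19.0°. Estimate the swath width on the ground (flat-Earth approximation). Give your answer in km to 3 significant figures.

Half-angle = 19.0°/2 = 9.5°.
Swath width ≈ 2h·tan(θ/2) = 2 × 1120 × tan(9.5°) = 374.8 km.

375 km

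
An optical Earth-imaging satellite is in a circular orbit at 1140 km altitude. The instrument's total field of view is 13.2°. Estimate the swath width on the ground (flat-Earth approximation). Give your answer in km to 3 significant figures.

264 km

Half-angle = 13.2°/2 = 6.6°.
Swath width ≈ 2h·tan(θ/2) = 2 × 1140 × tan(6.6°) = 263.8 km.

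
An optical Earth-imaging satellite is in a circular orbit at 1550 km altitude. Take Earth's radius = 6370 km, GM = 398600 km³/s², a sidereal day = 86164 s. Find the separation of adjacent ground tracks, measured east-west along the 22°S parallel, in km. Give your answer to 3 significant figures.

Semi-major axis a = 6370 + 1550 = 7920 km. Period T = 2π√(a³/μ) = 2π√(7920³/398600) = 7014.5 s = 116.91 min.
Node shift per orbit = (7014.5/86164) × 360° = 29.31°.
Equatorial spacing = 29.31 × 111.2 km/° = 3258 km.
At 22° latitude, spacing = 3258 × cos(22°) = 3021 km.

3020 km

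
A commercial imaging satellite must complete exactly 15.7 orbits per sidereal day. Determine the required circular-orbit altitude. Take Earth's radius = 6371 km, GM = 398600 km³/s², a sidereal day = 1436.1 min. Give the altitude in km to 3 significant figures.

Required period T = 86166 / 15.7 = 5488.3 s.
From T = 2π√(a³/μ): a = (μ T²/4π²)^(1/3) = (398600 × 5488.3² / 4π²)^(1/3) = 6725 km.
Altitude h = a − R = 6725 − 6371 = 354 km.

354 km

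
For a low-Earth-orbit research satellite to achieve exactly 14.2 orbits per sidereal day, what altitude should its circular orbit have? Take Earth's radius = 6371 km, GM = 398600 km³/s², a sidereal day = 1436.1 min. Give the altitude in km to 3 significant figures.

Required period T = 86166 / 14.2 = 6068.0 s.
From T = 2π√(a³/μ): a = (μ T²/4π²)^(1/3) = (398600 × 6068.0² / 4π²)^(1/3) = 7190 km.
Altitude h = a − R = 7190 − 6371 = 819 km.

819 km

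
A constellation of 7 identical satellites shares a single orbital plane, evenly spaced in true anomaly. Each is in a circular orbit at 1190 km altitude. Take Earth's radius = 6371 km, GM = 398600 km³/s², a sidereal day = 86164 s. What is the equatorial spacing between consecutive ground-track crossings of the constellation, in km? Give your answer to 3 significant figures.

434 km

Semi-major axis a = 6371 + 1190 = 7561 km. Period T = 2π√(a³/μ) = 2π√(7561³/398600) = 6543.0 s = 109.05 min.
Single-satellite node shift = (6543.0/86164) × 360° = 27.34°.
With 7 satellites evenly phased, successive equator crossings are 27.34/7 = 3.905° apart.
That is 3.905 × 111.2 = 434 km at the equator.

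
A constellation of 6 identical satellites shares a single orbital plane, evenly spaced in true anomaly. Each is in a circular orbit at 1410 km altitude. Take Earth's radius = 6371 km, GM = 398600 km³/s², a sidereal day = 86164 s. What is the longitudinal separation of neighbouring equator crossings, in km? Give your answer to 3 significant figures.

Semi-major axis a = 6371 + 1410 = 7781 km. Period T = 2π√(a³/μ) = 2π√(7781³/398600) = 6830.7 s = 113.84 min.
Single-satellite node shift = (6830.7/86164) × 360° = 28.54°.
With 6 satellites evenly phased, successive equator crossings are 28.54/6 = 4.757° apart.
That is 4.757 × 111.2 = 529 km at the equator.

529 km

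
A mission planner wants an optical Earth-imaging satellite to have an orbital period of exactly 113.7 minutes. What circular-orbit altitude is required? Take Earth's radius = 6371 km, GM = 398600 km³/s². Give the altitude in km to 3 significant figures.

T = 113.7 min = 6822.0 s.
From T = 2π√(a³/μ): a = (μ T²/4π²)^(1/3) = (398600 × 6822.0² / 4π²)^(1/3) = 7774 km.
Altitude h = a − R = 7774 − 6371 = 1403 km.

1400 km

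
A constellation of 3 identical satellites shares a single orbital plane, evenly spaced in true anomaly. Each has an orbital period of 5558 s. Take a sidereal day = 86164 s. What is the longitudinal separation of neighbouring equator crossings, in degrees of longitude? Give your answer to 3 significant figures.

Single-satellite node shift = (5558.0/86164) × 360° = 23.22°.
With 3 satellites evenly phased, successive equator crossings are 23.22/3 = 7.741° apart.

7.74°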